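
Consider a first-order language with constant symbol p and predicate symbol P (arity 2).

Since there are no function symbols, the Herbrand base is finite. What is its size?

1

With no function symbols, the Herbrand universe is just the 1 constant.
Ground atoms per predicate: P: 1^2 = 1.
Herbrand base size = 1 = 1.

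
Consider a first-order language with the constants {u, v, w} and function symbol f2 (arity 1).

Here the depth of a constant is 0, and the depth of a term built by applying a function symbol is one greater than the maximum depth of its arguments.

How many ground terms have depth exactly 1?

3

Let N_k = |{terms of depth ≤ k}|. Then N_0 = 3 and N_k = 3 + N_{k-1} for k ≥ 1 (one summand per function symbol, arity giving the exponent).
N_0 = 3
N_1 = 3 + 3 = 6
Terms of depth exactly 1: N_1 − N_0 = 6 − 3 = 3.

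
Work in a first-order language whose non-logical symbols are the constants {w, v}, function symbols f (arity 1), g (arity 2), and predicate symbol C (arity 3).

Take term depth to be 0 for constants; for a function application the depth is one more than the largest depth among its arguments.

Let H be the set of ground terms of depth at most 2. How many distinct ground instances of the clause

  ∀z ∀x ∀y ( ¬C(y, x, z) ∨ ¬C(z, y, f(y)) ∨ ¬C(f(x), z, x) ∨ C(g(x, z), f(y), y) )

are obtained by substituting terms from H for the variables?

Ground terms of depth ≤ 2:
  Let N_k count ground terms of depth at most k. Each non-constant term of depth ≤ k is some function symbol applied to depth-≤(k−1) arguments, giving N_k = 2 + N_{k-1} + N_{k-1}^2.
  N_0 = 2
  N_1 = 2 + 2 + 2^2 = 8
  N_2 = 2 + 8 + 8^2 = 74
So there are 74 ground terms available for substitution.
The clause has 3 distinct variables (z, x, y), each appearing in the body. In the free term algebra distinct substitutions yield syntactically distinct ground instances.
Number of ground instances = 74^3 = 405224.

405224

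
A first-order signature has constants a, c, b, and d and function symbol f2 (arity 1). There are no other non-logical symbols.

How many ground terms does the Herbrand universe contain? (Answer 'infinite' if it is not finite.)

infinite

The signature has at least one function symbol (f2, arity 1) and at least one constant (a).
Iterating f2 gives infinitely many distinct ground terms: a, f2(a), f2(f2(a)), ...
So the Herbrand universe is infinite.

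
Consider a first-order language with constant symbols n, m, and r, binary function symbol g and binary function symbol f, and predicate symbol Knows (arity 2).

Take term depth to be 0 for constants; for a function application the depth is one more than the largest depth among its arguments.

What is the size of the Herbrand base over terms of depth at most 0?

First count ground terms of depth ≤ 0.
Let N_k count ground terms of depth at most k. Each non-constant term of depth ≤ k is some function symbol applied to depth-≤(k−1) arguments, giving N_k = 3 + N_{k-1}^2 + N_{k-1}^2.
N_0 = 3
Explicitly: n, m, r.
So |H| = 3.
For each predicate symbol, the number of ground atoms is |H| raised to its arity; summing:
  Knows: 3^2 = 9
Total ground atoms: 9.

9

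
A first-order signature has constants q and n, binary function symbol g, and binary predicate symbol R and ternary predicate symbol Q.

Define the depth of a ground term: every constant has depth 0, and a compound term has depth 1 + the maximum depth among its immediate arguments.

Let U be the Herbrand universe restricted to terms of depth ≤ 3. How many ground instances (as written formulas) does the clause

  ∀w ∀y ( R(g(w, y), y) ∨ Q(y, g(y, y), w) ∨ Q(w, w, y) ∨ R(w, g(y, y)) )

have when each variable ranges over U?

Ground terms of depth ≤ 3:
  Let N_k count ground terms of depth at most k. Each non-constant term of depth ≤ k is some function symbol applied to depth-≤(k−1) arguments, giving N_k = 2 + N_{k-1}^2.
  N_0 = 2
  N_1 = 2 + 2^2 = 6
  N_2 = 2 + 6^2 = 38
  N_3 = 2 + 38^2 = 1446
So there are 1446 ground terms available for substitution.
There are 2 variables to instantiate (w, y), each occurring in at least one literal, so different choices give different ground instances.
Number of ground instances = 1446^2 = 2090916.

2090916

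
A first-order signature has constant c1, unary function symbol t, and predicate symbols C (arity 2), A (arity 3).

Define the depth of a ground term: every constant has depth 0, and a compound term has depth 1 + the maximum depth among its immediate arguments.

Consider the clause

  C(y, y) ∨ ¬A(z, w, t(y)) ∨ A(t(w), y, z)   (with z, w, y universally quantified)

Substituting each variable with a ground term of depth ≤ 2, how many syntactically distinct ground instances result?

27

Ground terms of depth ≤ 2:
  Let N_k count ground terms of depth at most k. Each non-constant term of depth ≤ k is some function symbol applied to depth-≤(k−1) arguments, giving N_k = 1 + N_{k-1}.
  N_0 = 1
  N_1 = 1 + 1 = 2
  N_2 = 1 + 2 = 3
So there are 3 ground terms available for substitution.
The clause has 3 distinct variables (z, w, y), each appearing in the body. In the free term algebra distinct substitutions yield syntactically distinct ground instances.
Number of ground instances = 3^3 = 27.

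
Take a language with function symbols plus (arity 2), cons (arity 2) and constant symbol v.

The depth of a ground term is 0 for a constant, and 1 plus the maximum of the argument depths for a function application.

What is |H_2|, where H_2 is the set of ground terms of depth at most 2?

Let N_k count ground terms of depth at most k. Each non-constant term of depth ≤ k is some function symbol applied to depth-≤(k−1) arguments, giving N_k = 1 + N_{k-1}^2 + N_{k-1}^2.
N_0 = 1
N_1 = 1 + 1^2 + 1^2 = 3
N_2 = 1 + 3^2 + 3^2 = 19

19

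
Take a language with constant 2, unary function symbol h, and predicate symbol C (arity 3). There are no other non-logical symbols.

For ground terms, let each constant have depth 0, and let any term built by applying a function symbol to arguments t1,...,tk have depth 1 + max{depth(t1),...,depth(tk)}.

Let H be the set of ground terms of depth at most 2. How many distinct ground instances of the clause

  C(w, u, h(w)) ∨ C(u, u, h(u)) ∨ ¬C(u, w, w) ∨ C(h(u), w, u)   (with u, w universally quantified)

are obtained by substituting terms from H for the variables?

9

Ground terms of depth ≤ 2:
  Count level by level. With function symbols h/1, the terms of depth ≤ k are the 1 constant together with each function applied to depth-≤(k−1) tuples, so N_k = 1 + N_{k-1}.
  N_0 = 1
  N_1 = 1 + 1 = 2
  N_2 = 1 + 2 = 3
  Explicitly: 2, h(2), h(h(2)).
So there are 3 ground terms available for substitution.
Each of u, w ranges independently over the available ground terms, and distinct assignments produce distinct instances.
Number of ground instances = 3^2 = 9.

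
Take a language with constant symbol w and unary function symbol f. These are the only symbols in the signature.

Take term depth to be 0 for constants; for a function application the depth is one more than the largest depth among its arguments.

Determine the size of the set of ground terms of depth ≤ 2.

Let N_k = |{terms of depth ≤ k}|. Then N_0 = 1 and N_k = 1 + N_{k-1} for k ≥ 1 (one summand per function symbol, arity giving the exponent).
N_0 = 1
N_1 = 1 + 1 = 2
N_2 = 1 + 2 = 3
Explicitly: w, f(w), f(f(w)).

3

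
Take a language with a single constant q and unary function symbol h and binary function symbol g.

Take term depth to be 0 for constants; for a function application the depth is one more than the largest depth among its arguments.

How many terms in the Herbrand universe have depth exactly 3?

Write N_k for the number of ground terms of depth ≤ k. A term of depth ≤ k is either a constant or a function symbol applied to arguments of depth ≤ k−1, so N_k = 1 + N_{k-1} + N_{k-1}^2.
N_0 = 1
N_1 = 1 + 1 + 1^2 = 3
N_2 = 1 + 3 + 3^2 = 13
N_3 = 1 + 13 + 13^2 = 183
Terms of depth exactly 3: N_3 − N_2 = 183 − 13 = 170.

170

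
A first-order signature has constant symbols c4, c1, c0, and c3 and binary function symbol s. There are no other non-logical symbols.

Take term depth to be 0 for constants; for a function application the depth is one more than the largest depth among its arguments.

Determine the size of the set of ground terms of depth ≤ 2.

Count level by level. With function symbols s/2, the terms of depth ≤ k are the 4 constants together with each function applied to depth-≤(k−1) tuples, so N_k = 4 + N_{k-1}^2.
N_0 = 4
N_1 = 4 + 4^2 = 20
N_2 = 4 + 20^2 = 404

404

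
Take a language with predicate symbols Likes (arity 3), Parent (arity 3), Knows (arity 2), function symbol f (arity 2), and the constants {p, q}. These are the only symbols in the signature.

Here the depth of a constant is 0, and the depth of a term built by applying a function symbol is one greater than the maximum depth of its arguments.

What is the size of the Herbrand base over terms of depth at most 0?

20

First count ground terms of depth ≤ 0.
Count level by level. With function symbols f/2, the terms of depth ≤ k are the 2 constants together with each function applied to depth-≤(k−1) tuples, so N_k = 2 + N_{k-1}^2.
N_0 = 2
Explicitly: p, q.
So |H| = 2.
For each predicate symbol, the number of ground atoms is |H| raised to its arity; summing:
  Likes: 2^3 = 8;  Parent: 2^3 = 8;  Knows: 2^2 = 4
Total ground atoms: 8 + 8 + 4 = 20.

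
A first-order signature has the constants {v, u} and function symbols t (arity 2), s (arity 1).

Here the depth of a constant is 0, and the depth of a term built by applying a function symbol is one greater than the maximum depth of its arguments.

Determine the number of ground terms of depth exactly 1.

6

Write N_k for the number of ground terms of depth ≤ k. A term of depth ≤ k is either a constant or a function symbol applied to arguments of depth ≤ k−1, so N_k = 2 + N_{k-1}^2 + N_{k-1}.
N_0 = 2
N_1 = 2 + 2^2 + 2 = 8
Terms of depth exactly 1: N_1 − N_0 = 8 − 2 = 6.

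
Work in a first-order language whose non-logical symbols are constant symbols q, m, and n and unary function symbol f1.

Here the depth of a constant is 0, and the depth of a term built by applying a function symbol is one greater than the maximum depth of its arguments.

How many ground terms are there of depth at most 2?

Let N_k = |{terms of depth ≤ k}|. Then N_0 = 3 and N_k = 3 + N_{k-1} for k ≥ 1 (one summand per function symbol, arity giving the exponent).
N_0 = 3
N_1 = 3 + 3 = 6
N_2 = 3 + 6 = 9

9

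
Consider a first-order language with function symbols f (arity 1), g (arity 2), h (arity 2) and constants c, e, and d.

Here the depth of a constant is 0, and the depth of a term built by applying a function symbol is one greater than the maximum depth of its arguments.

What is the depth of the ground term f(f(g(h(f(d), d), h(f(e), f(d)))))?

5

depth(f(d)) = 1 + depth(d) = 1 + 0 = 1
depth(h(f(d), d)) = 1 + max(1, 0) = 2
depth(f(e)) = 1 + depth(e) = 1 + 0 = 1
depth(h(f(e), f(d))) = 1 + max(1, 1) = 2
depth(g(h(f(d), d), h(f(e), f(d)))) = 1 + max(2, 2) = 3
depth(f(g(h(f(d), d), h(f(e), f(d))))) = 1 + depth(g(h(f(d), d), h(f(e), f(d)))) = 1 + 3 = 4
depth(f(f(g(h(f(d), d), h(f(e), f(d)))))) = 1 + depth(f(g(h(f(d), d), h(f(e), f(d))))) = 1 + 4 = 5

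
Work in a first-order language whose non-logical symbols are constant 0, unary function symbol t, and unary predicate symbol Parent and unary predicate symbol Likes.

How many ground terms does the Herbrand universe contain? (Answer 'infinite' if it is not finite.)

The signature has at least one function symbol (t, arity 1) and at least one constant (0).
Iterating t gives infinitely many distinct ground terms: 0, t(0), t(t(0)), ...
So the Herbrand universe is infinite.

infinite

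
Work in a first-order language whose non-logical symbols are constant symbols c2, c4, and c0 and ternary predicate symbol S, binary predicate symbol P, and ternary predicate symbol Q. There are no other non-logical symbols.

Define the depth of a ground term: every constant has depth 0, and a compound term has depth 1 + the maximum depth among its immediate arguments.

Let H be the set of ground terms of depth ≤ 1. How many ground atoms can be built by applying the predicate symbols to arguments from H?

First count ground terms of depth ≤ 1.
With no function symbols every ground term is a constant, so there are exactly 3 ground terms at every depth bound.
N_0 = 3
N_1 = 3
Explicitly: c2, c4, c0.
So |H| = 3.
A ground atom is a predicate applied to a tuple of terms from H, so the count is the sum over predicates of |H|^arity:
  S: 3^3 = 27;  P: 3^2 = 9;  Q: 3^3 = 27
Total ground atoms: 27 + 9 + 27 = 63.

63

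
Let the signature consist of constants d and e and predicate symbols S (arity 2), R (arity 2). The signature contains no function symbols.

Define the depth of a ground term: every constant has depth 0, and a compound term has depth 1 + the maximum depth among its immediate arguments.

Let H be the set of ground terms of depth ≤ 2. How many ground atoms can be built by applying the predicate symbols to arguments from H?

First count ground terms of depth ≤ 2.
With no function symbols every ground term is a constant, so there are exactly 2 ground terms at every depth bound.
N_0 = 2
N_1 = 2
N_2 = 2
Explicitly: d, e.
So |H| = 2.
Ground atoms are formed by filling each argument slot of a predicate with a term from H, so an r-ary predicate gives |H|^r atoms:
  S: 2^2 = 4;  R: 2^2 = 4
Total ground atoms: 4 + 4 = 8.

8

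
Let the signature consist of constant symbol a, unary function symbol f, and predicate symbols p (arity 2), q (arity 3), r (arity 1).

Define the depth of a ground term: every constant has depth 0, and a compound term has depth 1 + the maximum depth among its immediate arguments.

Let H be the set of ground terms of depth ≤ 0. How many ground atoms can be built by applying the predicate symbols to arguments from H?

First count ground terms of depth ≤ 0.
Let N_k count ground terms of depth at most k. Each non-constant term of depth ≤ k is some function symbol applied to depth-≤(k−1) arguments, giving N_k = 1 + N_{k-1}.
N_0 = 1
So |H| = 1.
A ground atom is a predicate applied to a tuple of terms from H, so the count is the sum over predicates of |H|^arity:
  p: 1^2 = 1;  q: 1^3 = 1;  r: 1
Total ground atoms: 1 + 1 + 1 = 3.

3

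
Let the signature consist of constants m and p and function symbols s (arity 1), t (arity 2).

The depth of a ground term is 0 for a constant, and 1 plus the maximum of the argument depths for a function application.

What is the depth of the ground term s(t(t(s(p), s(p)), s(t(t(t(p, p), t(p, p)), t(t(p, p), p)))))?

6

depth(s(p)) = 1 + depth(p) = 1 + 0 = 1
depth(t(s(p), s(p))) = 1 + max(1, 1) = 2
depth(t(p, p)) = 1 + max(0, 0) = 1
depth(t(t(p, p), t(p, p))) = 1 + max(1, 1) = 2
depth(t(t(p, p), p)) = 1 + max(1, 0) = 2
depth(t(t(t(p, p), t(p, p)), t(t(p, p), p))) = 1 + max(2, 2) = 3
depth(s(t(t(t(p, p), t(p, p)), t(t(p, p), p)))) = 1 + depth(t(t(t(p, p), t(p, p)), t(t(p, p), p))) = 1 + 3 = 4
depth(t(t(s(p), s(p)), s(t(t(t(p, p), t(p, p)), t(t(p, p), p))))) = 1 + max(2, 4) = 5
depth(s(t(t(s(p), s(p)), s(t(t(t(p, p), t(p, p)), t(t(p, p), p)))))) = 1 + depth(t(t(s(p), s(p)), s(t(t(t(p, p), t(p, p)), t(t(p, p), p))))) = 1 + 5 = 6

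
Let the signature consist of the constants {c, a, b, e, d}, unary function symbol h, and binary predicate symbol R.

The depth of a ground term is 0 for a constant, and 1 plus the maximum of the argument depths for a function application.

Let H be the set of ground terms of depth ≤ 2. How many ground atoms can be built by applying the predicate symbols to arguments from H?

225

First count ground terms of depth ≤ 2.
Write N_k for the number of ground terms of depth ≤ k. A term of depth ≤ k is either a constant or a function symbol applied to arguments of depth ≤ k−1, so N_k = 5 + N_{k-1}.
N_0 = 5
N_1 = 5 + 5 = 10
N_2 = 5 + 10 = 15
So |H| = 15.
A ground atom is a predicate applied to a tuple of terms from H, so the count is the sum over predicates of |H|^arity:
  R: 15^2 = 225
Total ground atoms: 225.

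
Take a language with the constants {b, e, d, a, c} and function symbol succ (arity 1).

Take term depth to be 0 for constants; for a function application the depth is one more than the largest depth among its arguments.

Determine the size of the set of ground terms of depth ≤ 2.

Write N_k for the number of ground terms of depth ≤ k. A term of depth ≤ k is either a constant or a function symbol applied to arguments of depth ≤ k−1, so N_k = 5 + N_{k-1}.
N_0 = 5
N_1 = 5 + 5 = 10
N_2 = 5 + 10 = 15

15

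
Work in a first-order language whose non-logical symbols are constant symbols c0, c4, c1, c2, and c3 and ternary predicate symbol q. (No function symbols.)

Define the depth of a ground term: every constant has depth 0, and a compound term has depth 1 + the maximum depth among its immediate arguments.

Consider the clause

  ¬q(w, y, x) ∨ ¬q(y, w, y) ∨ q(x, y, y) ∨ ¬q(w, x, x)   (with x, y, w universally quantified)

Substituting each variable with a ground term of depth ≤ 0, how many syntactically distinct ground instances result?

Ground terms of depth ≤ 0:
  With no function symbols every ground term is a constant, so there are exactly 5 ground terms at every depth bound.
  N_0 = 5
So there are 5 ground terms available for substitution.
The clause has 3 distinct variables (x, y, w), each appearing in the body. In the free term algebra distinct substitutions yield syntactically distinct ground instances.
Number of ground instances = 5^3 = 125.

125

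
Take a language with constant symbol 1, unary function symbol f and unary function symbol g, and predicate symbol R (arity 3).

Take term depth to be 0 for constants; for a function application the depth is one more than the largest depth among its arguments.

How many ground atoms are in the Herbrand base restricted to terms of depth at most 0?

1

First count ground terms of depth ≤ 0.
Count level by level. With function symbols f/1, g/1, the terms of depth ≤ k are the 1 constant together with each function applied to depth-≤(k−1) tuples, so N_k = 1 + N_{k-1} + N_{k-1}.
N_0 = 1
Explicitly: 1.
So |H| = 1.
For each predicate symbol, the number of ground atoms is |H| raised to its arity; summing:
  R: 1^3 = 1
Total ground atoms: 1.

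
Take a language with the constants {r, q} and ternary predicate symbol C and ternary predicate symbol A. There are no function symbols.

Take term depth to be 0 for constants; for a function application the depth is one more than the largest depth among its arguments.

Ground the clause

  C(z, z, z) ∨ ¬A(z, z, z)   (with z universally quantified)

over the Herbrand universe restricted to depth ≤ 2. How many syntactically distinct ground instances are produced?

Ground terms of depth ≤ 2:
  With no function symbols every ground term is a constant, so there are exactly 2 ground terms at every depth bound.
  N_0 = 2
  N_1 = 2
  N_2 = 2
  Explicitly: r, q.
So there are 2 ground terms available for substitution.
The variable z ranges independently over the available ground terms, and distinct assignments produce distinct instances.
Number of ground instances = 2.

2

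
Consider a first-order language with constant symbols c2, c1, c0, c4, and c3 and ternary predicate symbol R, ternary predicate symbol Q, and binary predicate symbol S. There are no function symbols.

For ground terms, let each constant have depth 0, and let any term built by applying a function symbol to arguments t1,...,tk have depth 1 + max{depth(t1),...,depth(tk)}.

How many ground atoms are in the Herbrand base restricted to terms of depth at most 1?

275

First count ground terms of depth ≤ 1.
With no function symbols every ground term is a constant, so there are exactly 5 ground terms at every depth bound.
N_0 = 5
N_1 = 5
So |H| = 5.
For each predicate symbol, the number of ground atoms is |H| raised to its arity; summing:
  R: 5^3 = 125;  Q: 5^3 = 125;  S: 5^2 = 25
Total ground atoms: 125 + 125 + 25 = 275.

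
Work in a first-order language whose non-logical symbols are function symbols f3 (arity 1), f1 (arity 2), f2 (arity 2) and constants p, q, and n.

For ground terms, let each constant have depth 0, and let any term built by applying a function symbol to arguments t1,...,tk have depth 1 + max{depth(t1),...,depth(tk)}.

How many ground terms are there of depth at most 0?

Let N_k count ground terms of depth at most k. Each non-constant term of depth ≤ k is some function symbol applied to depth-≤(k−1) arguments, giving N_k = 3 + N_{k-1} + N_{k-1}^2 + N_{k-1}^2.
N_0 = 3
Explicitly: p, q, n.

3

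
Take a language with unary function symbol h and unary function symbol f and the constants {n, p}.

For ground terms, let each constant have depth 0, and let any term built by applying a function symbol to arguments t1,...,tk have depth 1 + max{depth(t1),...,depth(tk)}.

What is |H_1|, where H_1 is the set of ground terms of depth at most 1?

Let N_k count ground terms of depth at most k. Each non-constant term of depth ≤ k is some function symbol applied to depth-≤(k−1) arguments, giving N_k = 2 + N_{k-1} + N_{k-1}.
N_0 = 2
N_1 = 2 + 2 + 2 = 6

6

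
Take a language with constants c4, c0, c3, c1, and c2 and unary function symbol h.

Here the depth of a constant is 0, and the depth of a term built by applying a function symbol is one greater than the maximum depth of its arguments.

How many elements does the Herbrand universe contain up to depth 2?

Write N_k for the number of ground terms of depth ≤ k. A term of depth ≤ k is either a constant or a function symbol applied to arguments of depth ≤ k−1, so N_k = 5 + N_{k-1}.
N_0 = 5
N_1 = 5 + 5 = 10
N_2 = 5 + 10 = 15

15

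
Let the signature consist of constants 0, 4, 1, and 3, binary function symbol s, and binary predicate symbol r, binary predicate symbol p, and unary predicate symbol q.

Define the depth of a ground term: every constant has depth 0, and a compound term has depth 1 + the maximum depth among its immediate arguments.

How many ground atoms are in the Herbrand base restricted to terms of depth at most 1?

820

First count ground terms of depth ≤ 1.
Let N_k count ground terms of depth at most k. Each non-constant term of depth ≤ k is some function symbol applied to depth-≤(k−1) arguments, giving N_k = 4 + N_{k-1}^2.
N_0 = 4
N_1 = 4 + 4^2 = 20
So |H| = 20.
For each predicate symbol, the number of ground atoms is |H| raised to its arity; summing:
  r: 20^2 = 400;  p: 20^2 = 400;  q: 20
Total ground atoms: 400 + 400 + 20 = 820.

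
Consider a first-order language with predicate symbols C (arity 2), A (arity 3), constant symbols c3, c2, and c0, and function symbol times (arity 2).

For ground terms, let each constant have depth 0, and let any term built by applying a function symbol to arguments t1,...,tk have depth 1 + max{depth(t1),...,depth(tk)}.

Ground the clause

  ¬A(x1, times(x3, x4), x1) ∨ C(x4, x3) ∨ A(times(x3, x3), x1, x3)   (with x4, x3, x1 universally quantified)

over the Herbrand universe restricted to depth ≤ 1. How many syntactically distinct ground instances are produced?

1728

Ground terms of depth ≤ 1:
  If N_k denotes the number of depth-≤k ground terms, the 3 constants give N_0 = 3, and each function symbol of arity r contributes N_{k-1}^r new terms at level k: N_k = 3 + N_{k-1}^2.
  N_0 = 3
  N_1 = 3 + 3^2 = 12
So there are 12 ground terms available for substitution.
Each of x4, x3, x1 ranges independently over the available ground terms, and distinct assignments produce distinct instances.
Number of ground instances = 12^3 = 1728.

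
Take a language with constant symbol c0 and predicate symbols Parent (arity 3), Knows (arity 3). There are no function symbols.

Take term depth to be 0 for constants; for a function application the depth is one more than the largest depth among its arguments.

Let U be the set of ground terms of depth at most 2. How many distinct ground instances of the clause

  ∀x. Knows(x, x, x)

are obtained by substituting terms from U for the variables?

Ground terms of depth ≤ 2:
  With no function symbols every ground term is a constant, so there is exactly 1 ground term at every depth bound.
  N_0 = 1
  N_1 = 1
  N_2 = 1
  Explicitly: c0.
So there is exactly 1 ground term available for substitution.
The clause has 1 distinct variable (x), which appears in the body. In the free term algebra distinct substitutions yield syntactically distinct ground instances.
Number of ground instances = 1.

1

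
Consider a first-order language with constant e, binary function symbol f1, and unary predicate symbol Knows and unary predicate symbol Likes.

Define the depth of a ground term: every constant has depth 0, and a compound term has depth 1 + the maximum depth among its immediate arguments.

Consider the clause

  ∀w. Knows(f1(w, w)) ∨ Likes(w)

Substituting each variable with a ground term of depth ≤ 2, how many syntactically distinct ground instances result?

5

Ground terms of depth ≤ 2:
  Let N_k count ground terms of depth at most k. Each non-constant term of depth ≤ k is some function symbol applied to depth-≤(k−1) arguments, giving N_k = 1 + N_{k-1}^2.
  N_0 = 1
  N_1 = 1 + 1^2 = 2
  N_2 = 1 + 2^2 = 5
So there are 5 ground terms available for substitution.
There is 1 variable to instantiate (w),  occurring in at least one literal, so different choices give different ground instances.
Number of ground instances = 5.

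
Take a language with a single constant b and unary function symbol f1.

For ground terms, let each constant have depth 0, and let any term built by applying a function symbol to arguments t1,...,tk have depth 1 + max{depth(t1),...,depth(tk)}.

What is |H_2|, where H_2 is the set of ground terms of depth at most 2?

Count level by level. With function symbols f1/1, the terms of depth ≤ k are the 1 constant together with each function applied to depth-≤(k−1) tuples, so N_k = 1 + N_{k-1}.
N_0 = 1
N_1 = 1 + 1 = 2
N_2 = 1 + 2 = 3

3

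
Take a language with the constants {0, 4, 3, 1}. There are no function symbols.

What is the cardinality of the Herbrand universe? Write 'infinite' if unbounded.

There are no function symbols, so every ground term is one of the 4 constants.
The Herbrand universe is {0, 4, 3, 1}, which is finite with 4 elements.

4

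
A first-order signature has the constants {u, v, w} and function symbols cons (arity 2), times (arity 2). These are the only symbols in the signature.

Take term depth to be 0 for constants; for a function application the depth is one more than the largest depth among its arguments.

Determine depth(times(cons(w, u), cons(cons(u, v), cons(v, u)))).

depth(cons(w, u)) = 1 + max(0, 0) = 1
depth(cons(u, v)) = 1 + max(0, 0) = 1
depth(cons(v, u)) = 1 + max(0, 0) = 1
depth(cons(cons(u, v), cons(v, u))) = 1 + max(1, 1) = 2
depth(times(cons(w, u), cons(cons(u, v), cons(v, u)))) = 1 + max(1, 2) = 3

3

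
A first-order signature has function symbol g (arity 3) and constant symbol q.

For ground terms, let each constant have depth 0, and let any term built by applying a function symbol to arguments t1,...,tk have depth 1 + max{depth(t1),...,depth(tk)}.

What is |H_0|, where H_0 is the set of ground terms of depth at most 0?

1

Write N_k for the number of ground terms of depth ≤ k. A term of depth ≤ k is either a constant or a function symbol applied to arguments of depth ≤ k−1, so N_k = 1 + N_{k-1}^3.
N_0 = 1
Explicitly: q.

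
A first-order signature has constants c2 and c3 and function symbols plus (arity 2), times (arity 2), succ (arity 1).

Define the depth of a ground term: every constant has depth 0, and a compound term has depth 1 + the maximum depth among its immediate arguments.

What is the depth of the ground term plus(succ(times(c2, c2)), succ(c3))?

3

depth(times(c2, c2)) = 1 + max(0, 0) = 1
depth(succ(times(c2, c2))) = 1 + depth(times(c2, c2)) = 1 + 1 = 2
depth(succ(c3)) = 1 + depth(c3) = 1 + 0 = 1
depth(plus(succ(times(c2, c2)), succ(c3))) = 1 + max(2, 1) = 3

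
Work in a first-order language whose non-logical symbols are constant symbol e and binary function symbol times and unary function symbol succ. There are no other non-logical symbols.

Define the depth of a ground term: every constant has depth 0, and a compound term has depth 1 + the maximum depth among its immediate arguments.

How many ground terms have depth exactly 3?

170

If N_k denotes the number of depth-≤k ground terms, the 1 constant gives N_0 = 1, and each function symbol of arity r contributes N_{k-1}^r new terms at level k: N_k = 1 + N_{k-1}^2 + N_{k-1}.
N_0 = 1
N_1 = 1 + 1^2 + 1 = 3
N_2 = 1 + 3^2 + 3 = 13
N_3 = 1 + 13^2 + 13 = 183
Terms of depth exactly 3: N_3 − N_2 = 183 − 13 = 170.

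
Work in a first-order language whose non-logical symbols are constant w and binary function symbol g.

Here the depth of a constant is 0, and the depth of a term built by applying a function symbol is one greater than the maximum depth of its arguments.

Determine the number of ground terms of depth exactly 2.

Let N_k count ground terms of depth at most k. Each non-constant term of depth ≤ k is some function symbol applied to depth-≤(k−1) arguments, giving N_k = 1 + N_{k-1}^2.
N_0 = 1
N_1 = 1 + 1^2 = 2
N_2 = 1 + 2^2 = 5
Terms of depth exactly 2: N_2 − N_1 = 5 − 2 = 3.

3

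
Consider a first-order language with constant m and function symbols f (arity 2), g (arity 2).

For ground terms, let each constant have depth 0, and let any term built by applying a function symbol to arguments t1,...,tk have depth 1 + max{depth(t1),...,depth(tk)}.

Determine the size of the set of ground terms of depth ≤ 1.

3

Let N_k = |{terms of depth ≤ k}|. Then N_0 = 1 and N_k = 1 + N_{k-1}^2 + N_{k-1}^2 for k ≥ 1 (one summand per function symbol, arity giving the exponent).
N_0 = 1
N_1 = 1 + 1^2 + 1^2 = 3
Explicitly: m, f(m, m), g(m, m).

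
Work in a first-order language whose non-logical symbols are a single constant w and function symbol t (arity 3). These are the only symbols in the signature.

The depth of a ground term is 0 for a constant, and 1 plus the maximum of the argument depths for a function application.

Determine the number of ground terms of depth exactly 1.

1

Let N_k count ground terms of depth at most k. Each non-constant term of depth ≤ k is some function symbol applied to depth-≤(k−1) arguments, giving N_k = 1 + N_{k-1}^3.
N_0 = 1
N_1 = 1 + 1^3 = 2
Terms of depth exactly 1: N_1 − N_0 = 2 − 1 = 1.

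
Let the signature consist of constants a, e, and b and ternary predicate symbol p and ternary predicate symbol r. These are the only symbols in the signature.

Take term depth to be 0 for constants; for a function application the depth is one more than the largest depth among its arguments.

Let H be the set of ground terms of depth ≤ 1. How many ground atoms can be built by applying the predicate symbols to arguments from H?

54

First count ground terms of depth ≤ 1.
With no function symbols every ground term is a constant, so there are exactly 3 ground terms at every depth bound.
N_0 = 3
N_1 = 3
Explicitly: a, e, b.
So |H| = 3.
Ground atoms are formed by filling each argument slot of a predicate with a term from H, so an r-ary predicate gives |H|^r atoms:
  p: 3^3 = 27;  r: 3^3 = 27
Total ground atoms: 27 + 27 = 54.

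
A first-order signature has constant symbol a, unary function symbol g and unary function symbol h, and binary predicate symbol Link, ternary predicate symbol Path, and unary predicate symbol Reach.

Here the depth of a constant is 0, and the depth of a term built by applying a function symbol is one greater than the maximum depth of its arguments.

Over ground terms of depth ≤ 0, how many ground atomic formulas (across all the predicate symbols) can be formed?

3

First count ground terms of depth ≤ 0.
Let N_k = |{terms of depth ≤ k}|. Then N_0 = 1 and N_k = 1 + N_{k-1} + N_{k-1} for k ≥ 1 (one summand per function symbol, arity giving the exponent).
N_0 = 1
So |H| = 1.
Each predicate of arity r yields |H|^r ground atoms (one per choice of an r-tuple from H):
  Link: 1^2 = 1;  Path: 1^3 = 1;  Reach: 1
Total ground atoms: 1 + 1 + 1 = 3.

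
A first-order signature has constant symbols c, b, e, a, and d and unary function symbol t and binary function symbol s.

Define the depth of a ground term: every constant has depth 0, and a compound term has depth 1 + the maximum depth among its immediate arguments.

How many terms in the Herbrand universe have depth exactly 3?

1600230

Let N_k = |{terms of depth ≤ k}|. Then N_0 = 5 and N_k = 5 + N_{k-1} + N_{k-1}^2 for k ≥ 1 (one summand per function symbol, arity giving the exponent).
N_0 = 5
N_1 = 5 + 5 + 5^2 = 35
N_2 = 5 + 35 + 35^2 = 1265
N_3 = 5 + 1265 + 1265^2 = 1601495
Terms of depth exactly 3: N_3 − N_2 = 1601495 − 1265 = 1600230.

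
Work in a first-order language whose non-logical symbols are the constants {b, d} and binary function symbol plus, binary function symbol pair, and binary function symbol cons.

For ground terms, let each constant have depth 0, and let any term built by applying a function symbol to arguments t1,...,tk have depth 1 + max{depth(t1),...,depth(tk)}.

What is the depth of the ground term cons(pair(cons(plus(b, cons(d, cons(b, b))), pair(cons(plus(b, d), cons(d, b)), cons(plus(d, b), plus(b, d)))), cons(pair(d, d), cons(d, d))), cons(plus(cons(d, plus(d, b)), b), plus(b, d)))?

depth(cons(b, b)) = 1 + max(0, 0) = 1
depth(cons(d, cons(b, b))) = 1 + max(0, 1) = 2
depth(plus(b, cons(d, cons(b, b)))) = 1 + max(0, 2) = 3
depth(plus(b, d)) = 1 + max(0, 0) = 1
depth(cons(d, b)) = 1 + max(0, 0) = 1
depth(cons(plus(b, d), cons(d, b))) = 1 + max(1, 1) = 2
depth(plus(d, b)) = 1 + max(0, 0) = 1
depth(cons(plus(d, b), plus(b, d))) = 1 + max(1, 1) = 2
depth(pair(cons(plus(b, d), cons(d, b)), cons(plus(d, b), plus(b, d)))) = 1 + max(2, 2) = 3
depth(cons(plus(b, cons(d, cons(b, b))), pair(cons(plus(b, d), cons(d, b)), cons(plus(d, b), plus(b, d))))) = 1 + max(3, 3) = 4
depth(pair(d, d)) = 1 + max(0, 0) = 1
depth(cons(d, d)) = 1 + max(0, 0) = 1
depth(cons(pair(d, d), cons(d, d))) = 1 + max(1, 1) = 2
depth(pair(cons(plus(b, cons(d, cons(b, b))), pair(cons(plus(b, d), cons(d, b)), cons(plus(d, b), plus(b, d)))), cons(pair(d, d), cons(d, d)))) = 1 + max(4, 2) = 5
depth(cons(d, plus(d, b))) = 1 + max(0, 1) = 2
depth(plus(cons(d, plus(d, b)), b)) = 1 + max(2, 0) = 3
depth(cons(plus(cons(d, plus(d, b)), b), plus(b, d))) = 1 + max(3, 1) = 4
depth(cons(pair(cons(plus(b, cons(d, cons(b, b))), pair(cons(plus(b, d), cons(d, b)), cons(plus(d, b), plus(b, d)))), cons(pair(d, d), cons(d, d))), cons(plus(cons(d, plus(d, b)), b), plus(b, d)))) = 1 + max(5, 4) = 6

6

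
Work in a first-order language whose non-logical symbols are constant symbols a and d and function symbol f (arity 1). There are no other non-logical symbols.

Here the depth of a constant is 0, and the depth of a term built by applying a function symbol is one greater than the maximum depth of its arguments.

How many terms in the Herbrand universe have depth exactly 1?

2

Count level by level. With function symbols f/1, the terms of depth ≤ k are the 2 constants together with each function applied to depth-≤(k−1) tuples, so N_k = 2 + N_{k-1}.
N_0 = 2
N_1 = 2 + 2 = 4
Terms of depth exactly 1: N_1 − N_0 = 4 − 2 = 2.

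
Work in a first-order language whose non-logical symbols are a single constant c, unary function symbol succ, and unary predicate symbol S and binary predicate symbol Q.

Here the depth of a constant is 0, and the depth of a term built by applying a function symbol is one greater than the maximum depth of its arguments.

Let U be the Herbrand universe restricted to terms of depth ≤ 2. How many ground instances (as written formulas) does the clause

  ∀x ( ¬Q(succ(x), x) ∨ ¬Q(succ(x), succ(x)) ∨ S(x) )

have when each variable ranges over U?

Ground terms of depth ≤ 2:
  Count level by level. With function symbols succ/1, the terms of depth ≤ k are the 1 constant together with each function applied to depth-≤(k−1) tuples, so N_k = 1 + N_{k-1}.
  N_0 = 1
  N_1 = 1 + 1 = 2
  N_2 = 1 + 2 = 3
  Explicitly: c, succ(c), succ(succ(c)).
So there are 3 ground terms available for substitution.
The variable x ranges independently over the available ground terms, and distinct assignments produce distinct instances.
Number of ground instances = 3.

3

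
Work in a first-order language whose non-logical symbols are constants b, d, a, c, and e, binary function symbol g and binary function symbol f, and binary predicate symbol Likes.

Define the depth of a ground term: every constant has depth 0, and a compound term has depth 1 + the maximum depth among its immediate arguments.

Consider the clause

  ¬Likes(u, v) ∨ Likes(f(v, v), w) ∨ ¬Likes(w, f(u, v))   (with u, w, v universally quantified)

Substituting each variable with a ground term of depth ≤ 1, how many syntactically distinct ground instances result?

166375

Ground terms of depth ≤ 1:
  If N_k denotes the number of depth-≤k ground terms, the 5 constants give N_0 = 5, and each function symbol of arity r contributes N_{k-1}^r new terms at level k: N_k = 5 + N_{k-1}^2 + N_{k-1}^2.
  N_0 = 5
  N_1 = 5 + 5^2 + 5^2 = 55
So there are 55 ground terms available for substitution.
The body mentions every one of the 3 quantified variables; since ground terms form a free algebra, no two substitutions collapse to the same formula.
Number of ground instances = 55^3 = 166375.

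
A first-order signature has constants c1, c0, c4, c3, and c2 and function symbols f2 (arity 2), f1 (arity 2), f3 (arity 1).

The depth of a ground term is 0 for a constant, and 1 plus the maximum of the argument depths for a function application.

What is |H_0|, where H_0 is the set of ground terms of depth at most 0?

Let N_k count ground terms of depth at most k. Each non-constant term of depth ≤ k is some function symbol applied to depth-≤(k−1) arguments, giving N_k = 5 + N_{k-1}^2 + N_{k-1}^2 + N_{k-1}.
N_0 = 5

5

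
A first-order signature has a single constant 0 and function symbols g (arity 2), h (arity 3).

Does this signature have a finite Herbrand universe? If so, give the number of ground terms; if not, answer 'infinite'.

infinite

The signature has at least one function symbol (g, arity 2) and at least one constant (0).
Iterating g gives infinitely many distinct ground terms: 0, g(0, 0), g(g(0, 0), g(0, 0)), ...
So the Herbrand universe is infinite.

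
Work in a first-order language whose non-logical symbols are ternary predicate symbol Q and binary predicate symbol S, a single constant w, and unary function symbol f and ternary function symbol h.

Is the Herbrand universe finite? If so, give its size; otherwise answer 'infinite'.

The signature has at least one function symbol (f, arity 1) and at least one constant (w).
Iterating f gives infinitely many distinct ground terms: w, f(w), f(f(w)), ...
So the Herbrand universe is infinite.

infinite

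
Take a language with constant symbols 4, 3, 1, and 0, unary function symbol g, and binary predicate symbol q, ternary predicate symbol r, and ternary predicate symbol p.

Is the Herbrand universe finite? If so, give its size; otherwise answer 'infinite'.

infinite

The signature has at least one function symbol (g, arity 1) and at least one constant (4).
Iterating g gives infinitely many distinct ground terms: 4, g(4), g(g(4)), ...
So the Herbrand universe is infinite.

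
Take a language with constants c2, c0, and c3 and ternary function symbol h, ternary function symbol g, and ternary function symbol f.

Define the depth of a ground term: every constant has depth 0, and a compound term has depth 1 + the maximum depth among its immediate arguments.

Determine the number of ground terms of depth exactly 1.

81

Let N_k = |{terms of depth ≤ k}|. Then N_0 = 3 and N_k = 3 + N_{k-1}^3 + N_{k-1}^3 + N_{k-1}^3 for k ≥ 1 (one summand per function symbol, arity giving the exponent).
N_0 = 3
N_1 = 3 + 3^3 + 3^3 + 3^3 = 84
Terms of depth exactly 1: N_1 − N_0 = 84 − 3 = 81.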